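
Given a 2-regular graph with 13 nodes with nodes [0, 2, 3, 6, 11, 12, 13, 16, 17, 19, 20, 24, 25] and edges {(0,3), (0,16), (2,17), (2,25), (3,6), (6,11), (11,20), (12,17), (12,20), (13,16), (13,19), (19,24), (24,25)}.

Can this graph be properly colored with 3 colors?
Yes, G is 3-colorable

A valid 3-coloring: color 1: [2, 3, 11, 12, 16, 24]; color 2: [0, 6, 13, 17, 20, 25]; color 3: [19].
(χ(G) = 3 ≤ 3.)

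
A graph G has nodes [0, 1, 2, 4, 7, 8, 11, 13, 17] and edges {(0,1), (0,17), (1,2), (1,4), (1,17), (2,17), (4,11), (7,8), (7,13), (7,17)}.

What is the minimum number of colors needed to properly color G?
Clique number ω(G) = 3 (lower bound: χ ≥ ω).
The clique on [0, 1, 17] has size 3, forcing χ ≥ 3, and the coloring below uses 3 colors, so χ(G) = 3.
A valid 3-coloring: color 1: [1, 7, 11]; color 2: [4, 8, 13, 17]; color 3: [0, 2].

χ(G) = 3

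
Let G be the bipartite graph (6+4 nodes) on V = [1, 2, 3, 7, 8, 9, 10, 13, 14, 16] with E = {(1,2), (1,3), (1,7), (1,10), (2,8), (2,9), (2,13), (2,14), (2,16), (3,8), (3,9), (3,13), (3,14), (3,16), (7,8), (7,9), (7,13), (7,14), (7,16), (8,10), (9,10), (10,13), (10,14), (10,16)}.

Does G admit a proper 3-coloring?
A valid 3-coloring: color 1: [2, 3, 7, 10]; color 2: [1, 8, 9, 13, 14, 16].
(χ(G) = 2 ≤ 3.)

Yes, G is 3-colorable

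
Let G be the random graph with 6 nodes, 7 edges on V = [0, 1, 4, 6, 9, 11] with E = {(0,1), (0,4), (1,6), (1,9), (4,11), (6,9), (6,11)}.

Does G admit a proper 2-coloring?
The clique on vertices [1, 6, 9] has size 3 > 2, so it alone needs 3 colors.

No, G is not 2-colorable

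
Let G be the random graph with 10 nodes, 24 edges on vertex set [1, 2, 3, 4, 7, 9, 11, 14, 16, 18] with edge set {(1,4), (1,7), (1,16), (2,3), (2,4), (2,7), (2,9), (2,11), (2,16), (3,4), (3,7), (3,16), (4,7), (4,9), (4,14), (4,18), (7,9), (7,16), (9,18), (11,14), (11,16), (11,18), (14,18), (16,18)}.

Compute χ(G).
Clique number ω(G) = 4 (lower bound: χ ≥ ω).
The clique on [2, 3, 7, 16] has size 4, forcing χ ≥ 4, and the coloring below uses 4 colors, so χ(G) = 4.
A valid 4-coloring: color 1: [4, 16]; color 2: [1, 2, 18]; color 3: [7, 11]; color 4: [3, 9, 14].

χ(G) = 4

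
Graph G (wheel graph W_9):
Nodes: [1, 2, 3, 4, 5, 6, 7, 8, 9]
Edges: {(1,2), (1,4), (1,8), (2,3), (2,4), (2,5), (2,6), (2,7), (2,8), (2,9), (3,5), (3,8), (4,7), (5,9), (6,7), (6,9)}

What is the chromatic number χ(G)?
Clique number ω(G) = 3 (lower bound: χ ≥ ω).
The clique on [1, 2, 8] has size 3, forcing χ ≥ 3, and the coloring below uses 3 colors, so χ(G) = 3.
A valid 3-coloring: color 1: [2]; color 2: [1, 3, 7, 9]; color 3: [4, 5, 6, 8].

χ(G) = 3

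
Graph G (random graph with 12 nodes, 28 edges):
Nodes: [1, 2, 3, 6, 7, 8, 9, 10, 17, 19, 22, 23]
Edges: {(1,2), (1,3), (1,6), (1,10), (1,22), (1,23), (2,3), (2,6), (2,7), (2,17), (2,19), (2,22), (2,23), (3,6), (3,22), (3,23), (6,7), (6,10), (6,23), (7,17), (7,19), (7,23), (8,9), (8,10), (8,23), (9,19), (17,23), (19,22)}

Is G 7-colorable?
Yes, G is 7-colorable

A valid 7-coloring: color 1: [2, 9, 10]; color 2: [22, 23]; color 3: [6, 8, 17, 19]; color 4: [1, 7]; color 5: [3].
(χ(G) = 5 ≤ 7.)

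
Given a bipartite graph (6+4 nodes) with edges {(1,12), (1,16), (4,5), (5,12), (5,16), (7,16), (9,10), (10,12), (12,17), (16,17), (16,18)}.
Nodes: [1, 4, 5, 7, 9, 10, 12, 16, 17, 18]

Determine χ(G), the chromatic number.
χ(G) = 2

Clique number ω(G) = 2 (lower bound: χ ≥ ω).
The graph is bipartite (no odd cycle), so 2 colors suffice: χ(G) = 2.
A valid 2-coloring: color 1: [4, 9, 12, 16]; color 2: [1, 5, 7, 10, 17, 18].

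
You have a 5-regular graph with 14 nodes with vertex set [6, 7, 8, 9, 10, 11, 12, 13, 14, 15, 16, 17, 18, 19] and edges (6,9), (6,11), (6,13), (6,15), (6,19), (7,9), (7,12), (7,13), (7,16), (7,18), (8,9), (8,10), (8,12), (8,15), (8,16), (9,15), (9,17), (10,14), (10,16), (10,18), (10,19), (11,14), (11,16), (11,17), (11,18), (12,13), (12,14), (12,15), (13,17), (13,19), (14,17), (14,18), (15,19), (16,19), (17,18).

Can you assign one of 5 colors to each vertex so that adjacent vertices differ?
Yes, G is 5-colorable

A valid 5-coloring: color 1: [6, 10, 12, 17]; color 2: [7, 8, 14, 19]; color 3: [9, 13, 16, 18]; color 4: [11, 15].
(χ(G) = 4 ≤ 5.)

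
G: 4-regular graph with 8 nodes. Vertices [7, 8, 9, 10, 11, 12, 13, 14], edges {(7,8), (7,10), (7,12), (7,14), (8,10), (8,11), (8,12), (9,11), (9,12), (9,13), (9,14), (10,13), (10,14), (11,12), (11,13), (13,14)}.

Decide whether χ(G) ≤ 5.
A valid 5-coloring: color 1: [10, 12]; color 2: [8, 14]; color 3: [7, 13]; color 4: [9]; color 5: [11].
(χ(G) = 4 ≤ 5.)

Yes, G is 5-colorable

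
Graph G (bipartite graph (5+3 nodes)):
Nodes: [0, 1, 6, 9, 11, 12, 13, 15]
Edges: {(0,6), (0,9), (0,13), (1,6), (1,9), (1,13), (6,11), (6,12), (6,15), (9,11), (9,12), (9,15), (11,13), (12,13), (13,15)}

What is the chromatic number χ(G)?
χ(G) = 2

Clique number ω(G) = 2 (lower bound: χ ≥ ω).
The graph is bipartite (no odd cycle), so 2 colors suffice: χ(G) = 2.
A valid 2-coloring: color 1: [6, 9, 13]; color 2: [0, 1, 11, 12, 15].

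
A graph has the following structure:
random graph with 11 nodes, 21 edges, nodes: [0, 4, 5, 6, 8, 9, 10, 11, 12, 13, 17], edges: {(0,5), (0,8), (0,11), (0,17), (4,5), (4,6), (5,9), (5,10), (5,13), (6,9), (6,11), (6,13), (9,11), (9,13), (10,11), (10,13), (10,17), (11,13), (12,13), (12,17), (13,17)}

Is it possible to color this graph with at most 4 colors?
A valid 4-coloring: color 1: [0, 4, 13]; color 2: [5, 8, 11, 17]; color 3: [9, 10, 12]; color 4: [6].
(χ(G) = 4 ≤ 4.)

Yes, G is 4-colorable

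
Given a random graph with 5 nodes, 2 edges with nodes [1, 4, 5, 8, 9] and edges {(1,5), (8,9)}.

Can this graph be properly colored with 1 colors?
No, G is not 1-colorable

Edge (8,9) forces its endpoints to differ, so 1 color is not enough.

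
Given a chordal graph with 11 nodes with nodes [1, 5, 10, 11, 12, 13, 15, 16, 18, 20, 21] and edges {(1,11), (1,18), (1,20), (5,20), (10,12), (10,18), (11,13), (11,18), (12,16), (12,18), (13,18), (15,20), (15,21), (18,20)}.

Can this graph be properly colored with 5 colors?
Yes, G is 5-colorable

A valid 5-coloring: color 1: [5, 15, 16, 18]; color 2: [11, 12, 20, 21]; color 3: [1, 10, 13].
(χ(G) = 3 ≤ 5.)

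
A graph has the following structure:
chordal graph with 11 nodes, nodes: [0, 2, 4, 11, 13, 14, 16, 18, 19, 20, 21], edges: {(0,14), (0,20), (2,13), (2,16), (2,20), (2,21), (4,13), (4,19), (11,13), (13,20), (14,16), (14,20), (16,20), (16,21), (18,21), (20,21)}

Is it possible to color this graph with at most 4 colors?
A valid 4-coloring: color 1: [4, 11, 18, 20]; color 2: [0, 13, 16, 19]; color 3: [14, 21]; color 4: [2].
(χ(G) = 4 ≤ 4.)

Yes, G is 4-colorable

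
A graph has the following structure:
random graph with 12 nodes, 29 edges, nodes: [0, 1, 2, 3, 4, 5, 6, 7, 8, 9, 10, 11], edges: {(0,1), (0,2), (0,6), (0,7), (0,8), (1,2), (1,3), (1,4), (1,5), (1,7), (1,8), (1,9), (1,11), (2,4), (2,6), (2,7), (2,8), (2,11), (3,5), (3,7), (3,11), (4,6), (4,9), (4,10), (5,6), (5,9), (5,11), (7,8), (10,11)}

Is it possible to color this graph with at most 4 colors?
No, G is not 4-colorable

The clique on vertices [0, 1, 2, 7, 8] has size 5 > 4, so it alone needs 5 colors.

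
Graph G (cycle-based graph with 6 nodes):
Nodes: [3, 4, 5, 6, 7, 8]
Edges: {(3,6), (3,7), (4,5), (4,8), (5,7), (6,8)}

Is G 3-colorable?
Yes, G is 3-colorable

A valid 3-coloring: color 1: [3, 5, 8]; color 2: [4, 6, 7].
(χ(G) = 2 ≤ 3.)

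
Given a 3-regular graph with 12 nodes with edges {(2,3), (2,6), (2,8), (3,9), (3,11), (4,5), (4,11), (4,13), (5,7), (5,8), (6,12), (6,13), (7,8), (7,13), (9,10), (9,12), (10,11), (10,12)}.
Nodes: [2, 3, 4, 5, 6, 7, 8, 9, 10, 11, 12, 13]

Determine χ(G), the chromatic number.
χ(G) = 3

Clique number ω(G) = 3 (lower bound: χ ≥ ω).
The clique on [5, 7, 8] has size 3, forcing χ ≥ 3, and the coloring below uses 3 colors, so χ(G) = 3.
A valid 3-coloring: color 1: [4, 6, 7, 9]; color 2: [2, 5, 11, 12, 13]; color 3: [3, 8, 10].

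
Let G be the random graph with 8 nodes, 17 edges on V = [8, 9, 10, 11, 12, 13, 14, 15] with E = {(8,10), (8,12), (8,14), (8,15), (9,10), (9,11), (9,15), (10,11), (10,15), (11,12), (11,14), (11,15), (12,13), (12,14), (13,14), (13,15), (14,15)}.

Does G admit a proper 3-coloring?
No, G is not 3-colorable

The clique on vertices [9, 10, 11, 15] has size 4 > 3, so it alone needs 4 colors.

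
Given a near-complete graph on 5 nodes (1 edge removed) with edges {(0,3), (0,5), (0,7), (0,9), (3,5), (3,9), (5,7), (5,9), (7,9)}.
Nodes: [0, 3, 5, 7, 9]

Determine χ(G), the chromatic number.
χ(G) = 4

Clique number ω(G) = 4 (lower bound: χ ≥ ω).
The clique on [0, 3, 5, 9] has size 4, forcing χ ≥ 4, and the coloring below uses 4 colors, so χ(G) = 4.
A valid 4-coloring: color 1: [9]; color 2: [5]; color 3: [0]; color 4: [3, 7].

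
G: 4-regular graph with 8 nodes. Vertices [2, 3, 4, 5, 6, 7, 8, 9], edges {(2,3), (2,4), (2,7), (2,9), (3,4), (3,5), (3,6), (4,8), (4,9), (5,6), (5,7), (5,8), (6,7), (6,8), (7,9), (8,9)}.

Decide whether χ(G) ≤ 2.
The clique on vertices [4, 8, 9] has size 3 > 2, so it alone needs 3 colors.

No, G is not 2-colorable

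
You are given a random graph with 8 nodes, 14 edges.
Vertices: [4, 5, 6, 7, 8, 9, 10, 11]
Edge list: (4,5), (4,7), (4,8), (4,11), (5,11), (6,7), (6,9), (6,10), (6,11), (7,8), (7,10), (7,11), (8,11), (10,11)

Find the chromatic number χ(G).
χ(G) = 4

Clique number ω(G) = 4 (lower bound: χ ≥ ω).
The clique on [4, 7, 8, 11] has size 4, forcing χ ≥ 4, and the coloring below uses 4 colors, so χ(G) = 4.
A valid 4-coloring: color 1: [9, 11]; color 2: [5, 7]; color 3: [4, 6]; color 4: [8, 10].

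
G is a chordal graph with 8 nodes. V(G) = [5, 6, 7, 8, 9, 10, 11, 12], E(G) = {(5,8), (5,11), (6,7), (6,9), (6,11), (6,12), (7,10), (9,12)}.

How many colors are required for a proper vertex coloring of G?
Clique number ω(G) = 3 (lower bound: χ ≥ ω).
The clique on [6, 9, 12] has size 3, forcing χ ≥ 3, and the coloring below uses 3 colors, so χ(G) = 3.
A valid 3-coloring: color 1: [5, 6, 10]; color 2: [7, 8, 9, 11]; color 3: [12].

χ(G) = 3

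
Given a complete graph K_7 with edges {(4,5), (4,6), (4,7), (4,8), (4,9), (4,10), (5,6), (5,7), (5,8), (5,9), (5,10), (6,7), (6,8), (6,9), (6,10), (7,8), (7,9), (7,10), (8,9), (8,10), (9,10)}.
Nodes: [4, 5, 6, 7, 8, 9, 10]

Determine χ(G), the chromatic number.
χ(G) = 7

Clique number ω(G) = 7 (lower bound: χ ≥ ω).
The clique on [4, 5, 6, 7, 8, 9, 10] has size 7, forcing χ ≥ 7, and the coloring below uses 7 colors, so χ(G) = 7.
A valid 7-coloring: color 1: [4]; color 2: [6]; color 3: [7]; color 4: [9]; color 5: [8]; color 6: [5]; color 7: [10].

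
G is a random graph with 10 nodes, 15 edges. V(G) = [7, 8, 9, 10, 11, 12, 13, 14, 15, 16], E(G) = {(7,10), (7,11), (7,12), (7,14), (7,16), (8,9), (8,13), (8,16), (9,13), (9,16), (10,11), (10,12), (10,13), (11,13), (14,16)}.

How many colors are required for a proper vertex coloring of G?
χ(G) = 4

Clique number ω(G) = 3 (lower bound: χ ≥ ω).
Suppose a proper 3-coloring c exists. The clique [7, 10, 11] takes 3 distinct colors; by symmetry let c(7) = 1, c(10) = 2, c(11) = 3.
- Vertex 13: neighbors [10, 11] already have colors [2, 3] ⇒ c(13) = 1.
- Vertex 12: neighbors [7, 10] already have colors [1, 2] ⇒ c(12) = 3.
- Vertex 16: neighbors [7] already have colors [1]; try each remaining color.
- Case c(16) = 2:
  - Vertex 8: neighbors [13, 16] already have colors [1, 2] ⇒ c(8) = 3.
  - Vertex 9: neighbors [13, 16, 8] already have colors [1, 2, 3] — all 3 colors blocked. Contradiction.
- Case c(16) = 3:
  - Vertex 8: neighbors [13, 16] already have colors [1, 3] ⇒ c(8) = 2.
  - Vertex 9: neighbors [13, 8, 16] already have colors [1, 2, 3] — all 3 colors blocked. Contradiction.
Every case ends in a contradiction, so G has no proper 3-coloring (χ ≥ 4).
The coloring below uses 4 colors, so χ(G) = 4.
A valid 4-coloring: color 1: [7, 13, 15]; color 2: [10, 16]; color 3: [9, 11, 12, 14]; color 4: [8].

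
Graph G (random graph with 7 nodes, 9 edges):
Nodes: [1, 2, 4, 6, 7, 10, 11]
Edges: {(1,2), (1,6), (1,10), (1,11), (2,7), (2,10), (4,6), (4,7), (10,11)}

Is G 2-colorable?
No, G is not 2-colorable

The clique on vertices [1, 2, 10] has size 3 > 2, so it alone needs 3 colors.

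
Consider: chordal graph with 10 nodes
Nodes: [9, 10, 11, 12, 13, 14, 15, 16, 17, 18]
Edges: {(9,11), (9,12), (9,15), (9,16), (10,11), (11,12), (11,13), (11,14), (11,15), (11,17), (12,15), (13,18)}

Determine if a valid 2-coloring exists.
The clique on vertices [9, 11, 12, 15] has size 4 > 2, so it alone needs 4 colors.

No, G is not 2-colorable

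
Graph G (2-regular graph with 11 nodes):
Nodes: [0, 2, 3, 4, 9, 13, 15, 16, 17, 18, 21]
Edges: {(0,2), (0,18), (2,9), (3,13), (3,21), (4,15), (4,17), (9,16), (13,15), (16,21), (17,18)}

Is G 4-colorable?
Yes, G is 4-colorable

A valid 4-coloring: color 1: [0, 9, 13, 17, 21]; color 2: [2, 3, 15, 16, 18]; color 3: [4].
(χ(G) = 3 ≤ 4.)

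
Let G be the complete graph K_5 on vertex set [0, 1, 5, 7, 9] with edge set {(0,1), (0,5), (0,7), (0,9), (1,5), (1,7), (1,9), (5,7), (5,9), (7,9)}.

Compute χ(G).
χ(G) = 5

Clique number ω(G) = 5 (lower bound: χ ≥ ω).
The clique on [0, 1, 5, 7, 9] has size 5, forcing χ ≥ 5, and the coloring below uses 5 colors, so χ(G) = 5.
A valid 5-coloring: color 1: [9]; color 2: [7]; color 3: [5]; color 4: [1]; color 5: [0].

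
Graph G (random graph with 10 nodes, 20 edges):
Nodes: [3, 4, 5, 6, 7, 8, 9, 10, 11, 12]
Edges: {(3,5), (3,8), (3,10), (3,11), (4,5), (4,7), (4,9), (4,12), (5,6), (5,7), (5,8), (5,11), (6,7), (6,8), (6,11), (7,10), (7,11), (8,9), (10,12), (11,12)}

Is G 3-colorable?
No, G is not 3-colorable

The clique on vertices [5, 6, 7, 11] has size 4 > 3, so it alone needs 4 colors.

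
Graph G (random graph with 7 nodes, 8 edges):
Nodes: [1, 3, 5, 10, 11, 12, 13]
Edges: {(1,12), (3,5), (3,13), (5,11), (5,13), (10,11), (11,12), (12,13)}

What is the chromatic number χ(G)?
χ(G) = 3

Clique number ω(G) = 3 (lower bound: χ ≥ ω).
The clique on [3, 5, 13] has size 3, forcing χ ≥ 3, and the coloring below uses 3 colors, so χ(G) = 3.
A valid 3-coloring: color 1: [1, 3, 11]; color 2: [5, 10, 12]; color 3: [13].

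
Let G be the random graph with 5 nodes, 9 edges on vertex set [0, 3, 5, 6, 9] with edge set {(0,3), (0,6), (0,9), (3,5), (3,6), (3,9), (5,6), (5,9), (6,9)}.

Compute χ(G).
χ(G) = 4

Clique number ω(G) = 4 (lower bound: χ ≥ ω).
The clique on [0, 3, 6, 9] has size 4, forcing χ ≥ 4, and the coloring below uses 4 colors, so χ(G) = 4.
A valid 4-coloring: color 1: [6]; color 2: [9]; color 3: [3]; color 4: [0, 5].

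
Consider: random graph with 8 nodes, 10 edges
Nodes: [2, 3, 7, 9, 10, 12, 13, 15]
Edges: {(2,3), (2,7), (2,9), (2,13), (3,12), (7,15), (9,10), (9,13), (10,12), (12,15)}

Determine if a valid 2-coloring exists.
The clique on vertices [2, 9, 13] has size 3 > 2, so it alone needs 3 colors.

No, G is not 2-colorable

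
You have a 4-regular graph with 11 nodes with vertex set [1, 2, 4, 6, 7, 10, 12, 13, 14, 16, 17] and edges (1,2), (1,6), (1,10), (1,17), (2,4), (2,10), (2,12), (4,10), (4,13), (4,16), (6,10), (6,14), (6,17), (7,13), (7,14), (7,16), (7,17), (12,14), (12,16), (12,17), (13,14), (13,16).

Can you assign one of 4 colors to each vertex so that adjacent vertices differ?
Yes, G is 4-colorable

A valid 4-coloring: color 1: [10, 14, 16, 17]; color 2: [2, 6, 13]; color 3: [1, 4, 7, 12].
(χ(G) = 3 ≤ 4.)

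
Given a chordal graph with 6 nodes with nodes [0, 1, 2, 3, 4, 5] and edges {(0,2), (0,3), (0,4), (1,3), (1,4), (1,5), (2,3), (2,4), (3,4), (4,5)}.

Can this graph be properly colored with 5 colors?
Yes, G is 5-colorable

A valid 5-coloring: color 1: [4]; color 2: [3, 5]; color 3: [1, 2]; color 4: [0].
(χ(G) = 4 ≤ 5.)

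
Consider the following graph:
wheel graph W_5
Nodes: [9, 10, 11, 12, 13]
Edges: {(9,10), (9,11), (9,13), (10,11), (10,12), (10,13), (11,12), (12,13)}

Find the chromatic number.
χ(G) = 3

Clique number ω(G) = 3 (lower bound: χ ≥ ω).
The clique on [9, 10, 11] has size 3, forcing χ ≥ 3, and the coloring below uses 3 colors, so χ(G) = 3.
A valid 3-coloring: color 1: [10]; color 2: [9, 12]; color 3: [11, 13].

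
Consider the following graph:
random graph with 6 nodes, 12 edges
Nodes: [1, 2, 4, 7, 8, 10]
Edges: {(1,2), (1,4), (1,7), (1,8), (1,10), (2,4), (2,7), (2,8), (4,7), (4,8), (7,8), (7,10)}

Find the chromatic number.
Clique number ω(G) = 5 (lower bound: χ ≥ ω).
The clique on [1, 2, 4, 7, 8] has size 5, forcing χ ≥ 5, and the coloring below uses 5 colors, so χ(G) = 5.
A valid 5-coloring: color 1: [7]; color 2: [1]; color 3: [2, 10]; color 4: [4]; color 5: [8].

χ(G) = 5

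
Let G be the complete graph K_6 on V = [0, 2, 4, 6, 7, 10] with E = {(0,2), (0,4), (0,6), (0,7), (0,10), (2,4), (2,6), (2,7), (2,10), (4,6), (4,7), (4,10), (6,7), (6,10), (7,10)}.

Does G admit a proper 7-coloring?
Yes, G is 7-colorable

A valid 7-coloring: color 1: [4]; color 2: [6]; color 3: [7]; color 4: [10]; color 5: [2]; color 6: [0].
(χ(G) = 6 ≤ 7.)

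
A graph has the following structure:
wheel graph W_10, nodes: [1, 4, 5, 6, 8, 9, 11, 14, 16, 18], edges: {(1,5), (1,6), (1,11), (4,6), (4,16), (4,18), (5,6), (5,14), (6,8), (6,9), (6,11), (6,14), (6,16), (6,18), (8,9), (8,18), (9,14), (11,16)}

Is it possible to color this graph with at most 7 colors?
A valid 7-coloring: color 1: [6]; color 2: [1, 8, 14, 16]; color 3: [5, 9, 11, 18]; color 4: [4].
(χ(G) = 4 ≤ 7.)

Yes, G is 7-colorable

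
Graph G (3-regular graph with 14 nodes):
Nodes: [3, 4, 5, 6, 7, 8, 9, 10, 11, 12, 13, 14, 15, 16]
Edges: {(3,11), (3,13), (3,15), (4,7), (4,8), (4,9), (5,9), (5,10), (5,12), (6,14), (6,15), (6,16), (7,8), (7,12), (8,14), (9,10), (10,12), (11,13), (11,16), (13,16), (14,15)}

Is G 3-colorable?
A valid 3-coloring: color 1: [3, 4, 5, 14, 16]; color 2: [6, 8, 9, 12, 13]; color 3: [7, 10, 11, 15].
(χ(G) = 3 ≤ 3.)

Yes, G is 3-colorable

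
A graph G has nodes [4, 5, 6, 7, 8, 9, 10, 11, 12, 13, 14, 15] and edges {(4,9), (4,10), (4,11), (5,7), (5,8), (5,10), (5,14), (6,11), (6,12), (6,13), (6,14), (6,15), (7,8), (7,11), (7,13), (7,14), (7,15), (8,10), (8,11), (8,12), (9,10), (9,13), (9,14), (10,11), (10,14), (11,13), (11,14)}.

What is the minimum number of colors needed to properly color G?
χ(G) = 3

Clique number ω(G) = 3 (lower bound: χ ≥ ω).
The clique on [5, 8, 10] has size 3, forcing χ ≥ 3, and the coloring below uses 3 colors, so χ(G) = 3.
A valid 3-coloring: color 1: [5, 9, 11, 12, 15]; color 2: [6, 7, 10]; color 3: [4, 8, 13, 14].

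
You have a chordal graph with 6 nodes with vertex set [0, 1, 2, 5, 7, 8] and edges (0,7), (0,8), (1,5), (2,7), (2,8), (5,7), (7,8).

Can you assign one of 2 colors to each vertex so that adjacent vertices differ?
No, G is not 2-colorable

The clique on vertices [0, 7, 8] has size 3 > 2, so it alone needs 3 colors.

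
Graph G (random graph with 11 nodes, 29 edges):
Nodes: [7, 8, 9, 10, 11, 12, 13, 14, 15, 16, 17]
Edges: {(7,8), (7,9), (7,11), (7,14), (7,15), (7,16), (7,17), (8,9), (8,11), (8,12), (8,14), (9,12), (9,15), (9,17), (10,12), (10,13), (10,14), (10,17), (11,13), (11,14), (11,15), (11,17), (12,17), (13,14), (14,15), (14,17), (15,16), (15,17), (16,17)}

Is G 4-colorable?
No, G is not 4-colorable

The clique on vertices [7, 11, 14, 15, 17] has size 5 > 4, so it alone needs 5 colors.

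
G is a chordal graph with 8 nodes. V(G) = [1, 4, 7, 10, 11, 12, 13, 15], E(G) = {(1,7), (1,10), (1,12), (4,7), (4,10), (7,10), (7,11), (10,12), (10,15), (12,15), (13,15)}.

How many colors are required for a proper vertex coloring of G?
χ(G) = 3

Clique number ω(G) = 3 (lower bound: χ ≥ ω).
The clique on [1, 10, 12] has size 3, forcing χ ≥ 3, and the coloring below uses 3 colors, so χ(G) = 3.
A valid 3-coloring: color 1: [10, 11, 13]; color 2: [7, 12]; color 3: [1, 4, 15].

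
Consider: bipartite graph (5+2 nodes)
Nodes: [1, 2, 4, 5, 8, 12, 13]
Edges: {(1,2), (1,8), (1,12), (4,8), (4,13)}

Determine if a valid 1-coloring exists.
Edge (1,8) forces its endpoints to differ, so 1 color is not enough.

No, G is not 1-colorable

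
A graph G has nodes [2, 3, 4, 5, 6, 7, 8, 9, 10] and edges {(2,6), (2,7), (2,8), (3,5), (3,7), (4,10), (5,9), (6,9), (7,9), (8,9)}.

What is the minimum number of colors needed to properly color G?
χ(G) = 2

Clique number ω(G) = 2 (lower bound: χ ≥ ω).
The graph is bipartite (no odd cycle), so 2 colors suffice: χ(G) = 2.
A valid 2-coloring: color 1: [2, 3, 4, 9]; color 2: [5, 6, 7, 8, 10].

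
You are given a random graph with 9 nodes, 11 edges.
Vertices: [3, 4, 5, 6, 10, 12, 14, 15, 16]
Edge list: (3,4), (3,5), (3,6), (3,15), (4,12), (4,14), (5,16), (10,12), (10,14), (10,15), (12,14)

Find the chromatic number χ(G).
χ(G) = 3

Clique number ω(G) = 3 (lower bound: χ ≥ ω).
The clique on [10, 12, 14] has size 3, forcing χ ≥ 3, and the coloring below uses 3 colors, so χ(G) = 3.
A valid 3-coloring: color 1: [3, 12, 16]; color 2: [4, 5, 6, 10]; color 3: [14, 15].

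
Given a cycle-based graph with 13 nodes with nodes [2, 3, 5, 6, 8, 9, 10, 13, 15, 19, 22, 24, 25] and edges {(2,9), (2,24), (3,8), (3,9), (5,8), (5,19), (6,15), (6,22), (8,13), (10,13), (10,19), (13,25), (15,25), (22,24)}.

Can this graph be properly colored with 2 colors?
No, G is not 2-colorable

Odd cycle [10, 19, 5, 8, 3, 9, 2, 24, 22, 6, 15, 25, 13] needs 3 colors (χ ≥ 3).
Hence χ(G) ≥ 3 > 2, so no proper 2-coloring exists.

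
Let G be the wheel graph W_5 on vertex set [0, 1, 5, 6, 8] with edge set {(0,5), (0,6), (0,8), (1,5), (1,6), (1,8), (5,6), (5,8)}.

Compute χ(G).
Clique number ω(G) = 3 (lower bound: χ ≥ ω).
The clique on [0, 5, 8] has size 3, forcing χ ≥ 3, and the coloring below uses 3 colors, so χ(G) = 3.
A valid 3-coloring: color 1: [5]; color 2: [0, 1]; color 3: [6, 8].

χ(G) = 3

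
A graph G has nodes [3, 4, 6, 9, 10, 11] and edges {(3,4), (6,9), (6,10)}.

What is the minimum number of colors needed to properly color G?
χ(G) = 2

Clique number ω(G) = 2 (lower bound: χ ≥ ω).
The graph is bipartite (no odd cycle), so 2 colors suffice: χ(G) = 2.
A valid 2-coloring: color 1: [3, 6, 11]; color 2: [4, 9, 10].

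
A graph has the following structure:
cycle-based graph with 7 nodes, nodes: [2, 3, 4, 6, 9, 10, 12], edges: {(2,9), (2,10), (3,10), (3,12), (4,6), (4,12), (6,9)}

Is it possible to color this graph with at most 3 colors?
A valid 3-coloring: color 1: [4, 9, 10]; color 2: [2, 6, 12]; color 3: [3].
(χ(G) = 3 ≤ 3.)

Yes, G is 3-colorable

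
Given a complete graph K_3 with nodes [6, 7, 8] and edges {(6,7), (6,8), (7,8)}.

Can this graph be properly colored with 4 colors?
Yes, G is 4-colorable

A valid 4-coloring: color 1: [8]; color 2: [6]; color 3: [7].
(χ(G) = 3 ≤ 4.)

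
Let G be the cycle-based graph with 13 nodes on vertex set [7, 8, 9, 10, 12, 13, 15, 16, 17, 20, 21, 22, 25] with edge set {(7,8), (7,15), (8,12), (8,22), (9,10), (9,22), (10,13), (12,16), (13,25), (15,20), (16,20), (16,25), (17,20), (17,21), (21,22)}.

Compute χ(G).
Clique number ω(G) = 2 (lower bound: χ ≥ ω).
Odd cycle [17, 21, 22, 8, 12, 16, 20] needs 3 colors (χ ≥ 3).
The coloring below uses 3 colors, so χ(G) = 3.
A valid 3-coloring: color 1: [10, 15, 16, 17, 22]; color 2: [8, 9, 13, 20, 21]; color 3: [7, 12, 25].

χ(G) = 3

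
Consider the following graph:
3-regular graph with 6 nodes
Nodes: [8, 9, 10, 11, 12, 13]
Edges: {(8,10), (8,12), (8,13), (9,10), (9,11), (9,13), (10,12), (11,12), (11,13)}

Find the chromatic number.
χ(G) = 3

Clique number ω(G) = 3 (lower bound: χ ≥ ω).
The clique on [8, 10, 12] has size 3, forcing χ ≥ 3, and the coloring below uses 3 colors, so χ(G) = 3.
A valid 3-coloring: color 1: [8, 9]; color 2: [12, 13]; color 3: [10, 11].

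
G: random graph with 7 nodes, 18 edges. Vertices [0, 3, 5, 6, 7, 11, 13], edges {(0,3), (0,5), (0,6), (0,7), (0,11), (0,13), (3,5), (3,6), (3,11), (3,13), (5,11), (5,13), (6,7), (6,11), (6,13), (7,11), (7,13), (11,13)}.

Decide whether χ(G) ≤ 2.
The clique on vertices [0, 3, 5, 11, 13] has size 5 > 2, so it alone needs 5 colors.

No, G is not 2-colorable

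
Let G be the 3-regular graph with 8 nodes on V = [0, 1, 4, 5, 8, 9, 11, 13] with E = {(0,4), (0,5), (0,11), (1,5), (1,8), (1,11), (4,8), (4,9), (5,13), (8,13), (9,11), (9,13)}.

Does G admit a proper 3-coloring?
A valid 3-coloring: color 1: [4, 11, 13]; color 2: [0, 1, 9]; color 3: [5, 8].
(χ(G) = 3 ≤ 3.)

Yes, G is 3-colorable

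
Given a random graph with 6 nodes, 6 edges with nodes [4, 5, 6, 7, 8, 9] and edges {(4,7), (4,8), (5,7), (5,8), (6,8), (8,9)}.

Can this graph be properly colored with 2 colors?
Yes, G is 2-colorable

A valid 2-coloring: color 1: [7, 8]; color 2: [4, 5, 6, 9].
(χ(G) = 2 ≤ 2.)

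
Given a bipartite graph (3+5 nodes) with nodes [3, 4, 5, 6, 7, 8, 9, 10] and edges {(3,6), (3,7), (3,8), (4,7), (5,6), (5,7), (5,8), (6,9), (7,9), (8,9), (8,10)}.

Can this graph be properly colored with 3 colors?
Yes, G is 3-colorable

A valid 3-coloring: color 1: [6, 7, 8]; color 2: [3, 4, 5, 9, 10].
(χ(G) = 2 ≤ 3.)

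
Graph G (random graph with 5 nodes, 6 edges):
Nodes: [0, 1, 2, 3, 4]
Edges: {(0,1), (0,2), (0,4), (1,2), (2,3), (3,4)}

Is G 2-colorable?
No, G is not 2-colorable

The clique on vertices [0, 1, 2] has size 3 > 2, so it alone needs 3 colors.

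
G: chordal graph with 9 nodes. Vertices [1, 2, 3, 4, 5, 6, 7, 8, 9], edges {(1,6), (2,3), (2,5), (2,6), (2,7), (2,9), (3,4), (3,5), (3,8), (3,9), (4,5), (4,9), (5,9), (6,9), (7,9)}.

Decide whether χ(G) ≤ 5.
Yes, G is 5-colorable

A valid 5-coloring: color 1: [1, 8, 9]; color 2: [3, 6, 7]; color 3: [2, 4]; color 4: [5].
(χ(G) = 4 ≤ 5.)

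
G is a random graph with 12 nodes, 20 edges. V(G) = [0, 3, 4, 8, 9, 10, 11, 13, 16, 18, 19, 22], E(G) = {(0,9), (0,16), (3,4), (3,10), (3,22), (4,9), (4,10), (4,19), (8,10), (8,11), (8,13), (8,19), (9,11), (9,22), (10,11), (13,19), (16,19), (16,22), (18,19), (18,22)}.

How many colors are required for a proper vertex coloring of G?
Clique number ω(G) = 3 (lower bound: χ ≥ ω).
The clique on [3, 4, 10] has size 3, forcing χ ≥ 3, and the coloring below uses 3 colors, so χ(G) = 3.
A valid 3-coloring: color 1: [9, 10, 19]; color 2: [0, 4, 8, 22]; color 3: [3, 11, 13, 16, 18].

χ(G) = 3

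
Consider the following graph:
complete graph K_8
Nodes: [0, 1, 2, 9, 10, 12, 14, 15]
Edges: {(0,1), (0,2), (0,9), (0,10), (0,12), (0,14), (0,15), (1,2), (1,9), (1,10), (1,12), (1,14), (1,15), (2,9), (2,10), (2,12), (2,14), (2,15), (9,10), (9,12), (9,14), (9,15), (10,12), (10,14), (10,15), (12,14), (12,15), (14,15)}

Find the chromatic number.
χ(G) = 8

Clique number ω(G) = 8 (lower bound: χ ≥ ω).
The clique on [0, 1, 2, 9, 10, 12, 14, 15] has size 8, forcing χ ≥ 8, and the coloring below uses 8 colors, so χ(G) = 8.
A valid 8-coloring: color 1: [2]; color 2: [9]; color 3: [14]; color 4: [0]; color 5: [15]; color 6: [10]; color 7: [1]; color 8: [12].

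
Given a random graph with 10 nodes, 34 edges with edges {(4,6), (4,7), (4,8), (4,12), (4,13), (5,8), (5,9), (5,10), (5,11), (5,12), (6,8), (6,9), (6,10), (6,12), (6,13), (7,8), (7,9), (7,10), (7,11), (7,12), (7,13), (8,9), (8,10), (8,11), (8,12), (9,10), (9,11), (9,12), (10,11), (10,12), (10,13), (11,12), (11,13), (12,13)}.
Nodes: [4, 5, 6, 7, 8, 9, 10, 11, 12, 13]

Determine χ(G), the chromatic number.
Clique number ω(G) = 6 (lower bound: χ ≥ ω).
The clique on [5, 8, 9, 10, 11, 12] has size 6, forcing χ ≥ 6, and the coloring below uses 6 colors, so χ(G) = 6.
A valid 6-coloring: color 1: [12]; color 2: [8, 13]; color 3: [4, 10]; color 4: [6, 11]; color 5: [5, 7]; color 6: [9].

χ(G) = 6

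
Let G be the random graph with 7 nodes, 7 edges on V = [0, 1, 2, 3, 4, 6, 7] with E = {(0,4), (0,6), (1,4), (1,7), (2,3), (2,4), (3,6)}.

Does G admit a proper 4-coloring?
Yes, G is 4-colorable

A valid 4-coloring: color 1: [3, 4, 7]; color 2: [0, 1, 2]; color 3: [6].
(χ(G) = 3 ≤ 4.)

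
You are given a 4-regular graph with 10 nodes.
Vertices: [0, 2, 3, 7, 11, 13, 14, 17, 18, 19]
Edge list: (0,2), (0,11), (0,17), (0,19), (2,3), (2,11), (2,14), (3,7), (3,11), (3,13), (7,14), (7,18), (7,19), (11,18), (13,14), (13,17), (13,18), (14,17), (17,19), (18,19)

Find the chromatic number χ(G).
Clique number ω(G) = 3 (lower bound: χ ≥ ω).
The clique on [0, 17, 19] has size 3, forcing χ ≥ 3, and the coloring below uses 3 colors, so χ(G) = 3.
A valid 3-coloring: color 1: [11, 13, 19]; color 2: [2, 7, 17]; color 3: [0, 3, 14, 18].

χ(G) = 3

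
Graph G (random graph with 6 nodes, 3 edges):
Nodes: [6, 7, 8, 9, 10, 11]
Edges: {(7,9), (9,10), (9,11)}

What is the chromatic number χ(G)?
Clique number ω(G) = 2 (lower bound: χ ≥ ω).
The graph is bipartite (no odd cycle), so 2 colors suffice: χ(G) = 2.
A valid 2-coloring: color 1: [6, 8, 9]; color 2: [7, 10, 11].

χ(G) = 2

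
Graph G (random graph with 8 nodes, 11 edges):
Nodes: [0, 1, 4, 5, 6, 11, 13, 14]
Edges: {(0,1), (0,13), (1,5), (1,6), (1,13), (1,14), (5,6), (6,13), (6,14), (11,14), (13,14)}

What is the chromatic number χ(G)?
Clique number ω(G) = 4 (lower bound: χ ≥ ω).
The clique on [1, 6, 13, 14] has size 4, forcing χ ≥ 4, and the coloring below uses 4 colors, so χ(G) = 4.
A valid 4-coloring: color 1: [1, 4, 11]; color 2: [0, 6]; color 3: [5, 14]; color 4: [13].

χ(G) = 4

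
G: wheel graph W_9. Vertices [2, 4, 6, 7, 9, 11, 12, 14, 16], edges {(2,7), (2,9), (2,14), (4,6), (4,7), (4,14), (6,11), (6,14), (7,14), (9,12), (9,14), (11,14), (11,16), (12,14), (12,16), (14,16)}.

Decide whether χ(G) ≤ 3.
A valid 3-coloring: color 1: [14]; color 2: [6, 7, 9, 16]; color 3: [2, 4, 11, 12].
(χ(G) = 3 ≤ 3.)

Yes, G is 3-colorable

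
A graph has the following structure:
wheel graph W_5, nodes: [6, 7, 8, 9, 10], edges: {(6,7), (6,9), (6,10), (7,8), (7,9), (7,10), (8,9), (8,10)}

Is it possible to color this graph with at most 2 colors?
The clique on vertices [7, 8, 9] has size 3 > 2, so it alone needs 3 colors.

No, G is not 2-colorable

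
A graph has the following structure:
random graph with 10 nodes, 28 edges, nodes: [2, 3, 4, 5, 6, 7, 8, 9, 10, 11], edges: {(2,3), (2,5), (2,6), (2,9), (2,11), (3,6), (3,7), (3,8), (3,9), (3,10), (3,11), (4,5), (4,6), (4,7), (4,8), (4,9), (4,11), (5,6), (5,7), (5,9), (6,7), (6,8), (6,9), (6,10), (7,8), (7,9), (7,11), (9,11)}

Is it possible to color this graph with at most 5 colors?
Yes, G is 5-colorable

A valid 5-coloring: color 1: [6, 11]; color 2: [3, 4]; color 3: [2, 7, 10]; color 4: [8, 9]; color 5: [5].
(χ(G) = 5 ≤ 5.)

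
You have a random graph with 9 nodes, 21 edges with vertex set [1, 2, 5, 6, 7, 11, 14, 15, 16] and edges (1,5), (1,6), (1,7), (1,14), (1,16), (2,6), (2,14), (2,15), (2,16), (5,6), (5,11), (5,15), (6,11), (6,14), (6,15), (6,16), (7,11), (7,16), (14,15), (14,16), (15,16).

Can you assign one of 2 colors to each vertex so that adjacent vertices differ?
No, G is not 2-colorable

The clique on vertices [2, 6, 14, 15, 16] has size 5 > 2, so it alone needs 5 colors.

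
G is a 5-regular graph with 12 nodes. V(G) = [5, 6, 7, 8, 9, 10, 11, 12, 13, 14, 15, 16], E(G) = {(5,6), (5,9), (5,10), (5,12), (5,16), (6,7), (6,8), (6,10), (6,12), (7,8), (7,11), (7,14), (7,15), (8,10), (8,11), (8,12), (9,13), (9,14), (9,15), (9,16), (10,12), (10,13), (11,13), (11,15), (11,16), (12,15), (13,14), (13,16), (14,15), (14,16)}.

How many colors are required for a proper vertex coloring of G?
Clique number ω(G) = 4 (lower bound: χ ≥ ω).
The clique on [5, 6, 10, 12] has size 4, forcing χ ≥ 4, and the coloring below uses 4 colors, so χ(G) = 4.
A valid 4-coloring: color 1: [6, 11, 14]; color 2: [5, 8, 13, 15]; color 3: [7, 9, 12]; color 4: [10, 16].

χ(G) = 4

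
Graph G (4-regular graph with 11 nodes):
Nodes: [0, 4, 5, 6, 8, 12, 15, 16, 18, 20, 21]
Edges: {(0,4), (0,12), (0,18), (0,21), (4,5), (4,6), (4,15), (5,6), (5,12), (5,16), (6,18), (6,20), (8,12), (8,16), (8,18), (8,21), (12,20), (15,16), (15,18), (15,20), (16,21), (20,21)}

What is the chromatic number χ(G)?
Clique number ω(G) = 3 (lower bound: χ ≥ ω).
The clique on [4, 5, 6] has size 3, forcing χ ≥ 3, and the coloring below uses 3 colors, so χ(G) = 3.
A valid 3-coloring: color 1: [0, 5, 8, 20]; color 2: [4, 12, 16, 18]; color 3: [6, 15, 21].

χ(G) = 3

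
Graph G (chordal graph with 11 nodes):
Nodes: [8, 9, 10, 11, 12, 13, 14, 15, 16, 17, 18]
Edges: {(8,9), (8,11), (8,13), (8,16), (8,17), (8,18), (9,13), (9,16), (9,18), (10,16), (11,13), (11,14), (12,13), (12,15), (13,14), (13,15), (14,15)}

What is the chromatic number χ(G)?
χ(G) = 3

Clique number ω(G) = 3 (lower bound: χ ≥ ω).
The clique on [8, 9, 16] has size 3, forcing χ ≥ 3, and the coloring below uses 3 colors, so χ(G) = 3.
A valid 3-coloring: color 1: [13, 16, 17, 18]; color 2: [8, 10, 12, 14]; color 3: [9, 11, 15].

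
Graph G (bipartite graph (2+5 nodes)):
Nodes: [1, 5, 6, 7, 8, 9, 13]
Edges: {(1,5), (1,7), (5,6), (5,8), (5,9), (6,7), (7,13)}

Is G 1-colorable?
No, G is not 1-colorable

Edge (7,13) forces its endpoints to differ, so 1 color is not enough.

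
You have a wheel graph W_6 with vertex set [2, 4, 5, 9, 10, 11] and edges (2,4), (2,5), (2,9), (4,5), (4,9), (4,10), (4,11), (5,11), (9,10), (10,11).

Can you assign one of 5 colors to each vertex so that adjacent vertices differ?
A valid 5-coloring: color 1: [4]; color 2: [9, 11]; color 3: [5, 10]; color 4: [2].
(χ(G) = 4 ≤ 5.)

Yes, G is 5-colorable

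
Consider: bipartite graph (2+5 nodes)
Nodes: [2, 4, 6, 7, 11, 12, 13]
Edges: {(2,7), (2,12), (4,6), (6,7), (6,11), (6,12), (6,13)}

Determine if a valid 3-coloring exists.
A valid 3-coloring: color 1: [2, 6]; color 2: [4, 7, 11, 12, 13].
(χ(G) = 2 ≤ 3.)

Yes, G is 3-colorable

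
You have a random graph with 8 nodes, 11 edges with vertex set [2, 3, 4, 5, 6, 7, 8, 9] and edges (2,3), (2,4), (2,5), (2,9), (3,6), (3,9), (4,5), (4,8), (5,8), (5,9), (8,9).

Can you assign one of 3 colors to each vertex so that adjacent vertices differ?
Yes, G is 3-colorable

A valid 3-coloring: color 1: [4, 6, 7, 9]; color 2: [2, 8]; color 3: [3, 5].
(χ(G) = 3 ≤ 3.)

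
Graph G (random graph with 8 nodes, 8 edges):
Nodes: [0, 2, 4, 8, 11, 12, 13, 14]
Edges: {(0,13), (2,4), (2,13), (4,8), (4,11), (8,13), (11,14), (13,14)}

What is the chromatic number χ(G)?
χ(G) = 3

Clique number ω(G) = 2 (lower bound: χ ≥ ω).
Odd cycle [2, 4, 11, 14, 13] needs 3 colors (χ ≥ 3).
The coloring below uses 3 colors, so χ(G) = 3.
A valid 3-coloring: color 1: [4, 12, 13]; color 2: [0, 2, 8, 14]; color 3: [11].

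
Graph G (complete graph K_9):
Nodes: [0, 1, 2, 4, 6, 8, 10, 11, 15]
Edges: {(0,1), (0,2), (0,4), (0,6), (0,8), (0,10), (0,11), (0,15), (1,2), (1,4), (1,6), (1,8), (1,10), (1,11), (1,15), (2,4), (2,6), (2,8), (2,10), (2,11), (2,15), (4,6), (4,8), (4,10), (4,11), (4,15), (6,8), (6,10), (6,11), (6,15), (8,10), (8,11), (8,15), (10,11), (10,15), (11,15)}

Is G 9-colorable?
A valid 9-coloring: color 1: [0]; color 2: [15]; color 3: [2]; color 4: [6]; color 5: [11]; color 6: [10]; color 7: [1]; color 8: [8]; color 9: [4].
(χ(G) = 9 ≤ 9.)

Yes, G is 9-colorable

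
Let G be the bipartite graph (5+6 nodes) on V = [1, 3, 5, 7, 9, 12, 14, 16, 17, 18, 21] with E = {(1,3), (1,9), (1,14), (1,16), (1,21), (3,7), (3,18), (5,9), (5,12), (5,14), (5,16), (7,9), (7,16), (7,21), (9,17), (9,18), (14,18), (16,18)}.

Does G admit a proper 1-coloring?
No, G is not 1-colorable

Edge (1,3) forces its endpoints to differ, so 1 color is not enough.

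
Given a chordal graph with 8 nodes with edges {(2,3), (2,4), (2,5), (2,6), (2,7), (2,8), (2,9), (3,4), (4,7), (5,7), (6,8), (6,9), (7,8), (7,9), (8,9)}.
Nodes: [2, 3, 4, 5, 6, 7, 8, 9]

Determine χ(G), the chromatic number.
Clique number ω(G) = 4 (lower bound: χ ≥ ω).
The clique on [2, 6, 8, 9] has size 4, forcing χ ≥ 4, and the coloring below uses 4 colors, so χ(G) = 4.
A valid 4-coloring: color 1: [2]; color 2: [3, 6, 7]; color 3: [4, 5, 8]; color 4: [9].

χ(G) = 4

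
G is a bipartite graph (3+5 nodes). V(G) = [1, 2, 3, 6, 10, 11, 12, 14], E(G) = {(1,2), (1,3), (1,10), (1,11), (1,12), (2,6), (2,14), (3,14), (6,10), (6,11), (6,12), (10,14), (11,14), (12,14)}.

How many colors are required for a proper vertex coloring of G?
Clique number ω(G) = 2 (lower bound: χ ≥ ω).
The graph is bipartite (no odd cycle), so 2 colors suffice: χ(G) = 2.
A valid 2-coloring: color 1: [1, 6, 14]; color 2: [2, 3, 10, 11, 12].

χ(G) = 2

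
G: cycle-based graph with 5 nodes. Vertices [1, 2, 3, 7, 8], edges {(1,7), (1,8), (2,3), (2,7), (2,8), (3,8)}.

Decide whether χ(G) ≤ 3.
A valid 3-coloring: color 1: [1, 2]; color 2: [7, 8]; color 3: [3].
(χ(G) = 3 ≤ 3.)

Yes, G is 3-colorable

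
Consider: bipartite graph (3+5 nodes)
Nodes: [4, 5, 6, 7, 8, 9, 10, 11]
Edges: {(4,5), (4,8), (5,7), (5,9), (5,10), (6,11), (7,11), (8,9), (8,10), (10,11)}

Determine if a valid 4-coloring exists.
A valid 4-coloring: color 1: [5, 8, 11]; color 2: [4, 6, 7, 9, 10].
(χ(G) = 2 ≤ 4.)

Yes, G is 4-colorable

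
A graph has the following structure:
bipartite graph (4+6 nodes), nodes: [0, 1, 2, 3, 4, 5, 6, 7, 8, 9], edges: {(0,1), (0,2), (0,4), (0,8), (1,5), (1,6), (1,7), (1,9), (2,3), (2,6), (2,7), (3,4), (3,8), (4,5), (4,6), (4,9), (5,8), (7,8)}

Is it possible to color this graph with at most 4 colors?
Yes, G is 4-colorable

A valid 4-coloring: color 1: [1, 2, 4, 8]; color 2: [0, 3, 5, 6, 7, 9].
(χ(G) = 2 ≤ 4.)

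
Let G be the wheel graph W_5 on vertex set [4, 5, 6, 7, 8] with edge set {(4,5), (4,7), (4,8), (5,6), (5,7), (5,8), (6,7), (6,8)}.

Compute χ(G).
Clique number ω(G) = 3 (lower bound: χ ≥ ω).
The clique on [4, 5, 8] has size 3, forcing χ ≥ 3, and the coloring below uses 3 colors, so χ(G) = 3.
A valid 3-coloring: color 1: [5]; color 2: [7, 8]; color 3: [4, 6].

χ(G) = 3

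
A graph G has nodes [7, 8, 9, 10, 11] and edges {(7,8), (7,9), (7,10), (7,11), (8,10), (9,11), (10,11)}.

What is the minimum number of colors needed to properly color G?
χ(G) = 3

Clique number ω(G) = 3 (lower bound: χ ≥ ω).
The clique on [7, 9, 11] has size 3, forcing χ ≥ 3, and the coloring below uses 3 colors, so χ(G) = 3.
A valid 3-coloring: color 1: [7]; color 2: [8, 11]; color 3: [9, 10].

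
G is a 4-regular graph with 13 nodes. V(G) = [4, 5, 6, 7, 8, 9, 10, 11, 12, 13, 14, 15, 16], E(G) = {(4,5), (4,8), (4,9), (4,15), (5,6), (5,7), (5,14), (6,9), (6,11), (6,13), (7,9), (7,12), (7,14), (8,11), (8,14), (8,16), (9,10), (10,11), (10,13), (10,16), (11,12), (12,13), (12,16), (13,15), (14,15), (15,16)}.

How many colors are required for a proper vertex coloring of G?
Clique number ω(G) = 3 (lower bound: χ ≥ ω).
The clique on [5, 7, 14] has size 3, forcing χ ≥ 3, and the coloring below uses 3 colors, so χ(G) = 3.
A valid 3-coloring: color 1: [4, 11, 13, 14, 16]; color 2: [5, 8, 9, 12, 15]; color 3: [6, 7, 10].

χ(G) = 3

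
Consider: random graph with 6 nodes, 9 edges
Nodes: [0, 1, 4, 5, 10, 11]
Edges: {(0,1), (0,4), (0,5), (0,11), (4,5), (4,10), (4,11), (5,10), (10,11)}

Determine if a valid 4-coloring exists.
A valid 4-coloring: color 1: [1, 4]; color 2: [0, 10]; color 3: [5, 11].
(χ(G) = 3 ≤ 4.)

Yes, G is 4-colorable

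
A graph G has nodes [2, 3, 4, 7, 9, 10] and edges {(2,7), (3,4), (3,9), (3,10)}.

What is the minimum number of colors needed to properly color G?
χ(G) = 2

Clique number ω(G) = 2 (lower bound: χ ≥ ω).
The graph is bipartite (no odd cycle), so 2 colors suffice: χ(G) = 2.
A valid 2-coloring: color 1: [3, 7]; color 2: [2, 4, 9, 10].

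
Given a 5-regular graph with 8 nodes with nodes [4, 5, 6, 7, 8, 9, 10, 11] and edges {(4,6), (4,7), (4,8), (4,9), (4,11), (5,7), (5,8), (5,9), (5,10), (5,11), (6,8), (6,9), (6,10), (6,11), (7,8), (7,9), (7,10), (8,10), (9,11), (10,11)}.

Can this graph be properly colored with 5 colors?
A valid 5-coloring: color 1: [4, 10]; color 2: [7, 11]; color 3: [5, 6]; color 4: [8, 9].
(χ(G) = 4 ≤ 5.)

Yes, G is 5-colorable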